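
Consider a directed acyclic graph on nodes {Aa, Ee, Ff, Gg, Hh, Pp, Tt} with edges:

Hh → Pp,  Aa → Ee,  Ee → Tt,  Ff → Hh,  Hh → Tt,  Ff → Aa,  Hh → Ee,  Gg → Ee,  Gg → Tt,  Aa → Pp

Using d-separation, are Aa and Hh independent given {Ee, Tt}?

No

There are 5 undirected paths between Aa and Hh; checking each against the conditioning set {Ee, Tt}:
Path 1: Aa → Ee → Tt ← Hh
  Ee is a chain here and Ee is conditioned on, so the path is blocked at Ee.
Path 2: Aa → Ee ← Gg → Tt ← Hh
  Ee is a collider and Ee is conditioned on, which opens it; Gg is a fork and Gg is not conditioned on; Tt is a collider and Tt is conditioned on, which opens it — no node blocks this path, so it is active.
Path 3: Aa → Ee ← Hh
  Ee is a collider and Ee is conditioned on, which opens it — no node blocks this path, so it is active.
Path 4: Aa ← Ff → Hh
  Ff is a fork and Ff is not conditioned on — no node blocks this path, so it is active.
Path 5: Aa → Pp ← Hh
  Pp is a collider here and neither Pp nor any of its descendants is conditioned on, so the collider stays closed — the path is blocked at Pp.
At least one path is unblocked, so d-separation fails.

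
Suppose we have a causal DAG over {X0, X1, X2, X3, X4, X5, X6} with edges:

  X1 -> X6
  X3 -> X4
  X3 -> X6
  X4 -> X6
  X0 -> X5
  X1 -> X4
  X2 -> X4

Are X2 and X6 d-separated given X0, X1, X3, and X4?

We examine all 3 paths between X2 and X6:
Path 1: X2 → X4 → X6
  X4 is a chain here and X4 is conditioned on, so the path is blocked at X4.
Path 2: X2 → X4 ← X3 → X6
  X3 is a fork here and X3 is conditioned on, so the path is blocked at X3.
Path 3: X2 → X4 ← X1 → X6
  X1 is a fork here and X1 is conditioned on, so the path is blocked at X1.
Since every path is blocked, d-separation holds.

Yes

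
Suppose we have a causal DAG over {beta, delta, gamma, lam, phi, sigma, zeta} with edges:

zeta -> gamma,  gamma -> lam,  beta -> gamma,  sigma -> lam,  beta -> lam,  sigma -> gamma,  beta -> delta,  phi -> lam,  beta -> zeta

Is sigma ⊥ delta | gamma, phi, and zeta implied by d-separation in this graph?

No

Enumerating the 6 paths from sigma to delta and testing each for blocking by {gamma, phi, zeta}:
Path 1: sigma → lam ← beta → delta
  lam is a collider here and neither lam nor any of its descendants is conditioned on, so the collider stays closed — the path is blocked at lam.
Path 2: sigma → lam ← gamma ← zeta ← beta → delta
  lam is a collider here and neither lam nor any of its descendants is conditioned on, so the collider stays closed — the path is blocked at lam.
Path 3: sigma → lam ← gamma ← beta → delta
  lam is a collider here and neither lam nor any of its descendants is conditioned on, so the collider stays closed — the path is blocked at lam.
Path 4: sigma → gamma → lam ← beta → delta
  gamma is a chain here and gamma is conditioned on, so the path is blocked at gamma.
Path 5: sigma → gamma ← zeta ← beta → delta
  zeta is a chain here and zeta is conditioned on, so the path is blocked at zeta.
Path 6: sigma → gamma ← beta → delta
  gamma is a collider and gamma is conditioned on, which opens it; beta is a fork and beta is not conditioned on — no node blocks this path, so it is active.
At least one path is unblocked, so d-separation fails.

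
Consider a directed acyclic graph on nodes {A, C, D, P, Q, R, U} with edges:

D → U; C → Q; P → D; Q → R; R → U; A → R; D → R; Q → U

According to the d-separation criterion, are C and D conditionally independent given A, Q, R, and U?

Yes

There are 4 undirected paths between C and D; checking each against the conditioning set {A, Q, R, U}:
  1. C → Q → U ← R ← D — Q:chain[blocks]; U:collider[open]; R:chain[blocks] ⇒ blocked
  2. C → Q → U ← D — Q:chain[blocks]; U:collider[open] ⇒ blocked
  3. C → Q → R → U ← D — Q:chain[blocks]; R:chain[blocks]; U:collider[open] ⇒ blocked
  4. C → Q → R ← D — Q:chain[blocks]; R:collider[open] ⇒ blocked
Since every path is blocked, d-separation holds.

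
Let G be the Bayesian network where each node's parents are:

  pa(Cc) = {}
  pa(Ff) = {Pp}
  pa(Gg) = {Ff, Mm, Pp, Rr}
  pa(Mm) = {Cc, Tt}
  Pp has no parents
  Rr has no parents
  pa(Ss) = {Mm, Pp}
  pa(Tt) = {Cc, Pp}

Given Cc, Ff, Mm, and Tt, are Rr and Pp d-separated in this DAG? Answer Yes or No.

We examine all 5 paths between Rr and Pp:
Path 1: Rr → Gg ← Pp
  Gg is a collider here and neither Gg nor any of its descendants is conditioned on, so the collider stays closed — the path is blocked at Gg.
Path 2: Rr → Gg ← Mm ← Tt ← Pp
  Gg is a collider here and neither Gg nor any of its descendants is conditioned on, so the collider stays closed — the path is blocked at Gg.
Path 3: Rr → Gg ← Mm → Ss ← Pp
  Gg is a collider here and neither Gg nor any of its descendants is conditioned on, so the collider stays closed — the path is blocked at Gg.
Path 4: Rr → Gg ← Mm ← Cc → Tt ← Pp
  Gg is a collider here and neither Gg nor any of its descendants is conditioned on, so the collider stays closed — the path is blocked at Gg.
Path 5: Rr → Gg ← Ff ← Pp
  Gg is a collider here and neither Gg nor any of its descendants is conditioned on, so the collider stays closed — the path is blocked at Gg.
All paths are blocked; Rr ⊥ Pp | {Cc, Ff, Mm, Tt} holds.

Yes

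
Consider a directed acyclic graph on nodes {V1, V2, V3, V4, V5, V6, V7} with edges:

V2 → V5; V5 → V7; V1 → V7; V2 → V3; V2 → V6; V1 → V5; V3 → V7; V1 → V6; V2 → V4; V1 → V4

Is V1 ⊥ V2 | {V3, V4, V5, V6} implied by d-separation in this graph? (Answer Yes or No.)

There are 6 undirected paths between V1 and V2; checking each against the conditioning set {V3, V4, V5, V6}:
  1. V1 → V7 ← V3 ← V2 — V7:collider[blocks]; V3:chain[blocks] ⇒ blocked
  2. V1 → V7 ← V5 ← V2 — V7:collider[blocks]; V5:chain[blocks] ⇒ blocked
  3. V1 → V4 ← V2 — V4:collider[open] ⇒ active
  4. V1 → V5 ← V2 — V5:collider[open] ⇒ active
  5. V1 → V5 → V7 ← V3 ← V2 — V5:chain[blocks]; V7:collider[blocks]; V3:chain[blocks] ⇒ blocked
  6. V1 → V6 ← V2 — V6:collider[open] ⇒ active
Since the path V1 → V4 ← V2 is active, V1 and V2 are not d-separated given {V3, V4, V5, V6}.

No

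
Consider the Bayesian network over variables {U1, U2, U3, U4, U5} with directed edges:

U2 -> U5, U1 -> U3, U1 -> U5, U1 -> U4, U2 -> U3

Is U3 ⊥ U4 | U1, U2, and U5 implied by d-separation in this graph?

Yes

We examine all 2 paths between U3 and U4:
  1. U3 ← U1 → U4 — U1:fork[blocks] ⇒ blocked
  2. U3 ← U2 → U5 ← U1 → U4 — U2:fork[blocks]; U5:collider[open]; U1:fork[blocks] ⇒ blocked
Every path is blocked, so U3 and U4 are d-separated given {U1, U2, U5}.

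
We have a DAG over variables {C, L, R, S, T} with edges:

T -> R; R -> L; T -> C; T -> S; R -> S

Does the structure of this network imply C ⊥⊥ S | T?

Yes

We examine all 2 paths between C and S:
  1. C ← T → R → S — T:fork[blocks]; R:chain[open] ⇒ blocked
  2. C ← T → S — T:fork[blocks] ⇒ blocked
Since every path is blocked, d-separation holds.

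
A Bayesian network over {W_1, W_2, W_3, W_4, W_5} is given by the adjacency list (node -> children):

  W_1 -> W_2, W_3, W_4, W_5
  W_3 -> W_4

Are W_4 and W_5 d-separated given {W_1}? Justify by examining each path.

Yes

We examine all 2 paths between W_4 and W_5:
Path 1: W_4 ← W_1 → W_5
  W_1 is a fork here and W_1 is conditioned on, so the path is blocked at W_1.
Path 2: W_4 ← W_3 ← W_1 → W_5
  W_1 is a fork here and W_1 is conditioned on, so the path is blocked at W_1.
All paths are blocked; W_4 ⊥ W_5 | {W_1} holds.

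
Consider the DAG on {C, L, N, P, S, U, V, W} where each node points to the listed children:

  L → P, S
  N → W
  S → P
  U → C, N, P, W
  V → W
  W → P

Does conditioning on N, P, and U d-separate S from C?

Enumerating the 6 paths from S to C and testing each for blocking by {N, P, U}:
  1. S → P ← U → C — P:collider[open]; U:fork[blocks] ⇒ blocked
  2. S → P ← W ← U → C — P:collider[open]; W:chain[open]; U:fork[blocks] ⇒ blocked
  3. S → P ← W ← N ← U → C — P:collider[open]; W:chain[open]; N:chain[blocks]; U:fork[blocks] ⇒ blocked
  4. S ← L → P ← U → C — L:fork[open]; P:collider[open]; U:fork[blocks] ⇒ blocked
  5. S ← L → P ← W ← U → C — L:fork[open]; P:collider[open]; W:chain[open]; U:fork[blocks] ⇒ blocked
  6. S ← L → P ← W ← N ← U → C — L:fork[open]; P:collider[open]; W:chain[open]; N:chain[blocks]; U:fork[blocks] ⇒ blocked
All paths are blocked; S ⊥ C | {N, P, U} holds.

Yes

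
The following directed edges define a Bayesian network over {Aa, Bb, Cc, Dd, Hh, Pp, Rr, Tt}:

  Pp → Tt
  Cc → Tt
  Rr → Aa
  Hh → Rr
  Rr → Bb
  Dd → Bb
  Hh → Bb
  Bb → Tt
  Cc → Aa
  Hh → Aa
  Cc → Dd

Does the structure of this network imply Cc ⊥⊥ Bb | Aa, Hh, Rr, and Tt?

We examine all 6 paths between Cc and Bb:
  1. Cc → Dd → Bb — Dd:chain[open] ⇒ active
  2. Cc → Aa ← Rr → Bb — Aa:collider[open]; Rr:fork[blocks] ⇒ blocked
  3. Cc → Aa ← Rr ← Hh → Bb — Aa:collider[open]; Rr:chain[blocks]; Hh:fork[blocks] ⇒ blocked
  4. Cc → Aa ← Hh → Rr → Bb — Aa:collider[open]; Hh:fork[blocks]; Rr:chain[blocks] ⇒ blocked
  5. Cc → Aa ← Hh → Bb — Aa:collider[open]; Hh:fork[blocks] ⇒ blocked
  6. Cc → Tt ← Bb — Tt:collider[open] ⇒ active
At least one path is unblocked, so d-separation fails.

No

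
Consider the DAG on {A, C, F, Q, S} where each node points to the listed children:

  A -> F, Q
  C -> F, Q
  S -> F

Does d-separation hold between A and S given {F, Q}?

No

We examine all 2 paths between A and S:
Path 1: A → Q ← C → F ← S
  Q is a collider and Q is conditioned on, which opens it; C is a fork and C is not conditioned on; F is a collider and F is conditioned on, which opens it — no node blocks this path, so it is active.
Path 2: A → F ← S
  F is a collider and F is conditioned on, which opens it — no node blocks this path, so it is active.
At least one path is unblocked, so d-separation fails.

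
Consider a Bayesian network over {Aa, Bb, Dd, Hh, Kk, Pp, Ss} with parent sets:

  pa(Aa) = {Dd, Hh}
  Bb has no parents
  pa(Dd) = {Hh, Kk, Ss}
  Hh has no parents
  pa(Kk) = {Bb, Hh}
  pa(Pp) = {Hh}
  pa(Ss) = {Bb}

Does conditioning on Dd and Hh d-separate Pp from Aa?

4 paths connect Pp and Aa; each must be blocked for d-separation to hold:
  1. Pp ← Hh → Aa — Hh:fork[blocks] ⇒ blocked
  2. Pp ← Hh → Dd → Aa — Hh:fork[blocks]; Dd:chain[blocks] ⇒ blocked
  3. Pp ← Hh → Kk ← Bb → Ss → Dd → Aa — Hh:fork[blocks]; Kk:collider[open]; Bb:fork[open]; Ss:chain[open]; Dd:chain[blocks] ⇒ blocked
  4. Pp ← Hh → Kk → Dd → Aa — Hh:fork[blocks]; Kk:chain[open]; Dd:chain[blocks] ⇒ blocked
Every path is blocked, so Pp and Aa are d-separated given {Dd, Hh}.

Yes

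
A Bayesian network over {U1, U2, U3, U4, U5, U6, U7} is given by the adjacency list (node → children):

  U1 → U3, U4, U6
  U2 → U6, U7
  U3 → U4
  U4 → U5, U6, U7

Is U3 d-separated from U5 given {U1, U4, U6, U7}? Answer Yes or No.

Yes — U3 and U5 are d-separated given {U1, U4, U6, U7}.

4 paths connect U3 and U5; each must be blocked for d-separation to hold:
Path 1: U3 → U4 → U5
  U4 is a chain here and U4 is conditioned on, so the path is blocked at U4.
Path 2: U3 ← U1 → U4 → U5
  U1 is a fork here and U1 is conditioned on, so the path is blocked at U1.
Path 3: U3 ← U1 → U6 ← U4 → U5
  U1 is a fork here and U1 is conditioned on, so the path is blocked at U1.
Path 4: U3 ← U1 → U6 ← U2 → U7 ← U4 → U5
  U1 is a fork here and U1 is conditioned on, so the path is blocked at U1.
Every path is blocked, so U3 and U5 are d-separated given {U1, U4, U6, U7}.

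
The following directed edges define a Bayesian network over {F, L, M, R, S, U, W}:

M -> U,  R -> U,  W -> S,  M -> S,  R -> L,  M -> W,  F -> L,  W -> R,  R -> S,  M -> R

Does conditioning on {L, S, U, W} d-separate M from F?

No

We examine all 6 paths between M and F:
  1. M → S ← W → R → L ← F — S:collider[open]; W:fork[blocks]; R:chain[open]; L:collider[open] ⇒ blocked
  2. M → S ← R → L ← F — S:collider[open]; R:fork[open]; L:collider[open] ⇒ active
  3. M → W → S ← R → L ← F — W:chain[blocks]; S:collider[open]; R:fork[open]; L:collider[open] ⇒ blocked
  4. M → W → R → L ← F — W:chain[blocks]; R:chain[open]; L:collider[open] ⇒ blocked
  5. M → R → L ← F — R:chain[open]; L:collider[open] ⇒ active
  6. M → U ← R → L ← F — U:collider[open]; R:fork[open]; L:collider[open] ⇒ active
Because an active path exists, M and F are not d-separated.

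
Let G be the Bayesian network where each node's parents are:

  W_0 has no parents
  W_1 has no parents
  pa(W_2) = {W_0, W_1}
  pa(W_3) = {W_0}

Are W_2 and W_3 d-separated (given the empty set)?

No

Only one path connects W_2 and W_3:
Path 1: W_2 ← W_0 → W_3
  W_0 is a fork and W_0 is not conditioned on — no node blocks this path, so it is active.
Since the path W_2 ← W_0 → W_3 is active, W_2 and W_3 are not d-separated given ∅.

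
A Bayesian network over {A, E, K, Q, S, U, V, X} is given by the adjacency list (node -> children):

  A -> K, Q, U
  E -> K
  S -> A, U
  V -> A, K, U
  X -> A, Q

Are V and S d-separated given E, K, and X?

There are 6 undirected paths between V and S; checking each against the conditioning set {E, K, X}:
Path 1: V → U ← S
  U is a collider here and neither U nor any of its descendants is conditioned on, so the collider stays closed — the path is blocked at U.
Path 2: V → U ← A ← S
  U is a collider here and neither U nor any of its descendants is conditioned on, so the collider stays closed — the path is blocked at U.
Path 3: V → A ← S
  A is a collider and its descendant K is conditioned on, which opens it — no node blocks this path, so it is active.
Path 4: V → A → U ← S
  U is a collider here and neither U nor any of its descendants is conditioned on, so the collider stays closed — the path is blocked at U.
Path 5: V → K ← A ← S
  K is a collider and K is conditioned on, which opens it; A is a chain and A is not conditioned on — no node blocks this path, so it is active.
Path 6: V → K ← A → U ← S
  U is a collider here and neither U nor any of its descendants is conditioned on, so the collider stays closed — the path is blocked at U.
Because an active path exists, V and S are not d-separated.

No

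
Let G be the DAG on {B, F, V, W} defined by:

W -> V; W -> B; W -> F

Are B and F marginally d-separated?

There is one path between B and F:
Path 1: B ← W → F
  W is a fork and W is not conditioned on — no node blocks this path, so it is active.
At least one path is unblocked, so d-separation fails.

No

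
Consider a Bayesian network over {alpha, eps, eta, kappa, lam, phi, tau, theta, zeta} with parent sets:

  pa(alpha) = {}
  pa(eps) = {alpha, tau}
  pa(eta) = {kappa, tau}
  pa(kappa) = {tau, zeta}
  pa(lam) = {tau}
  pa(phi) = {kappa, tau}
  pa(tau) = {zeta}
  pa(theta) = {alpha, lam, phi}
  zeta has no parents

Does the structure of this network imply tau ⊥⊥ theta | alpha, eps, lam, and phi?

6 paths connect tau and theta; each must be blocked for d-separation to hold:
Path 1: tau → phi → theta
  phi is a chain here and phi is conditioned on, so the path is blocked at phi.
Path 2: tau → eta ← kappa → phi → theta
  eta is a collider here and neither eta nor any of its descendants is conditioned on, so the collider stays closed — the path is blocked at eta.
Path 3: tau → eps ← alpha → theta
  alpha is a fork here and alpha is conditioned on, so the path is blocked at alpha.
Path 4: tau → kappa → phi → theta
  phi is a chain here and phi is conditioned on, so the path is blocked at phi.
Path 5: tau → lam → theta
  lam is a chain here and lam is conditioned on, so the path is blocked at lam.
Path 6: tau ← zeta → kappa → phi → theta
  phi is a chain here and phi is conditioned on, so the path is blocked at phi.
All paths are blocked; tau ⊥ theta | {alpha, eps, lam, phi} holds.

Yes — tau and theta are d-separated given {alpha, eps, lam, phi}.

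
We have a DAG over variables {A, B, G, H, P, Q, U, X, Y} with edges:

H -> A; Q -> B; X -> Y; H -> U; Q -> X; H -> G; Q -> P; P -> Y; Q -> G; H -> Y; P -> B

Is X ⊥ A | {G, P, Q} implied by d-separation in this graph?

Enumerating the 6 paths from X to A and testing each for blocking by {G, P, Q}:
Path 1: X ← Q → P → Y ← H → A
  Q is a fork here and Q is conditioned on, so the path is blocked at Q.
Path 2: X ← Q → G ← H → A
  Q is a fork here and Q is conditioned on, so the path is blocked at Q.
Path 3: X ← Q → B ← P → Y ← H → A
  Q is a fork here and Q is conditioned on, so the path is blocked at Q.
Path 4: X → Y ← P → B ← Q → G ← H → A
  Y is a collider here and neither Y nor any of its descendants is conditioned on, so the collider stays closed — the path is blocked at Y.
Path 5: X → Y ← P ← Q → G ← H → A
  Y is a collider here and neither Y nor any of its descendants is conditioned on, so the collider stays closed — the path is blocked at Y.
Path 6: X → Y ← H → A
  Y is a collider here and neither Y nor any of its descendants is conditioned on, so the collider stays closed — the path is blocked at Y.
Since every path is blocked, d-separation holds.

Yes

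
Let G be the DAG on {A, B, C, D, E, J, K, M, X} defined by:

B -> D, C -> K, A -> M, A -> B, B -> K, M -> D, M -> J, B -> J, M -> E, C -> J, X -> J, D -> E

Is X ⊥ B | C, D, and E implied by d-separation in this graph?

5 paths connect X and B; each must be blocked for d-separation to hold:
Path 1: X → J ← C → K ← B
  J is a collider here and neither J nor any of its descendants is conditioned on, so the collider stays closed — the path is blocked at J.
Path 2: X → J ← B
  J is a collider here and neither J nor any of its descendants is conditioned on, so the collider stays closed — the path is blocked at J.
Path 3: X → J ← M ← A → B
  J is a collider here and neither J nor any of its descendants is conditioned on, so the collider stays closed — the path is blocked at J.
Path 4: X → J ← M → D ← B
  J is a collider here and neither J nor any of its descendants is conditioned on, so the collider stays closed — the path is blocked at J.
Path 5: X → J ← M → E ← D ← B
  J is a collider here and neither J nor any of its descendants is conditioned on, so the collider stays closed — the path is blocked at J.
Every path is blocked, so X and B are d-separated given {C, D, E}.

Yes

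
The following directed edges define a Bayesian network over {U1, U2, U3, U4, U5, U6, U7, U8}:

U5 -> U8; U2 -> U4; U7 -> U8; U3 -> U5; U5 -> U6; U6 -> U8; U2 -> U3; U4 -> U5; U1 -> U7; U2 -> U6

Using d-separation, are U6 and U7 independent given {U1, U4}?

Yes — U6 and U7 are d-separated given {U1, U4}.

There are 4 undirected paths between U6 and U7; checking each against the conditioning set {U1, U4}:
Path 1: U6 → U8 ← U7
  U8 is a collider here and neither U8 nor any of its descendants is conditioned on, so the collider stays closed — the path is blocked at U8.
Path 2: U6 ← U5 → U8 ← U7
  U8 is a collider here and neither U8 nor any of its descendants is conditioned on, so the collider stays closed — the path is blocked at U8.
Path 3: U6 ← U2 → U3 → U5 → U8 ← U7
  U8 is a collider here and neither U8 nor any of its descendants is conditioned on, so the collider stays closed — the path is blocked at U8.
Path 4: U6 ← U2 → U4 → U5 → U8 ← U7
  U4 is a chain here and U4 is conditioned on, so the path is blocked at U4.
Every path is blocked, so U6 and U7 are d-separated given {U1, U4}.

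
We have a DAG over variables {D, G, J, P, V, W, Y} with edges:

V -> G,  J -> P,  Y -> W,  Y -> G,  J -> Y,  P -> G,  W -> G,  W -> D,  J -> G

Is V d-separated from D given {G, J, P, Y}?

No

4 paths connect V and D; each must be blocked for d-separation to hold:
Path 1: V → G ← Y → W → D
  Y is a fork here and Y is conditioned on, so the path is blocked at Y.
Path 2: V → G ← P ← J → Y → W → D
  P is a chain here and P is conditioned on, so the path is blocked at P.
Path 3: V → G ← J → Y → W → D
  J is a fork here and J is conditioned on, so the path is blocked at J.
Path 4: V → G ← W → D
  G is a collider and G is conditioned on, which opens it; W is a fork and W is not conditioned on — no node blocks this path, so it is active.
At least one path is unblocked, so d-separation fails.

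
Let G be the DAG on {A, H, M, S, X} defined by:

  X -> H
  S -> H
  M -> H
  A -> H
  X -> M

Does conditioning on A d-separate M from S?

Yes — M and S are d-separated given {A}.

There are 2 undirected paths between M and S; checking each against the conditioning set {A}:
Path 1: M ← X → H ← S
  H is a collider here and neither H nor any of its descendants is conditioned on, so the collider stays closed — the path is blocked at H.
Path 2: M → H ← S
  H is a collider here and neither H nor any of its descendants is conditioned on, so the collider stays closed — the path is blocked at H.
Every path is blocked, so M and S are d-separated given {A}.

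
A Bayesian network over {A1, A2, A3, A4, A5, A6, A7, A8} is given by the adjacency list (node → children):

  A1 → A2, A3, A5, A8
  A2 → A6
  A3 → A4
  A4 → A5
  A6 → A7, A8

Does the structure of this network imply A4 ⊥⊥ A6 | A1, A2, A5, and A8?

Yes

We examine all 4 paths between A4 and A6:
Path 1: A4 → A5 ← A1 → A2 → A6
  A1 is a fork here and A1 is conditioned on, so the path is blocked at A1.
Path 2: A4 → A5 ← A1 → A8 ← A6
  A1 is a fork here and A1 is conditioned on, so the path is blocked at A1.
Path 3: A4 ← A3 ← A1 → A2 → A6
  A1 is a fork here and A1 is conditioned on, so the path is blocked at A1.
Path 4: A4 ← A3 ← A1 → A8 ← A6
  A1 is a fork here and A1 is conditioned on, so the path is blocked at A1.
All paths are blocked; A4 ⊥ A6 | {A1, A2, A5, A8} holds.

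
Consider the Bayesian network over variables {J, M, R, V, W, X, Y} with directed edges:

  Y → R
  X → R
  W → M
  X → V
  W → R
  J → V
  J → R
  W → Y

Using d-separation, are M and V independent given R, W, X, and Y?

Yes

We examine all 4 paths between M and V:
Path 1: M ← W → R ← X → V
  W is a fork here and W is conditioned on, so the path is blocked at W.
Path 2: M ← W → R ← J → V
  W is a fork here and W is conditioned on, so the path is blocked at W.
Path 3: M ← W → Y → R ← X → V
  W is a fork here and W is conditioned on, so the path is blocked at W.
Path 4: M ← W → Y → R ← J → V
  W is a fork here and W is conditioned on, so the path is blocked at W.
All paths are blocked; M ⊥ V | {R, W, X, Y} holds.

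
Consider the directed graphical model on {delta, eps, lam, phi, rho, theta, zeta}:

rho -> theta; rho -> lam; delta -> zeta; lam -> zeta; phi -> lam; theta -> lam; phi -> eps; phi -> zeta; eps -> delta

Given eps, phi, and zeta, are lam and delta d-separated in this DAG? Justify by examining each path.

4 paths connect lam and delta; each must be blocked for d-separation to hold:
  1. lam → zeta ← delta — zeta:collider[open] ⇒ active
  2. lam → zeta ← phi → eps → delta — zeta:collider[open]; phi:fork[blocks]; eps:chain[blocks] ⇒ blocked
  3. lam ← phi → zeta ← delta — phi:fork[blocks]; zeta:collider[open] ⇒ blocked
  4. lam ← phi → eps → delta — phi:fork[blocks]; eps:chain[blocks] ⇒ blocked
At least one path is unblocked, so d-separation fails.

No — lam and delta are not d-separated given {eps, phi, zeta}.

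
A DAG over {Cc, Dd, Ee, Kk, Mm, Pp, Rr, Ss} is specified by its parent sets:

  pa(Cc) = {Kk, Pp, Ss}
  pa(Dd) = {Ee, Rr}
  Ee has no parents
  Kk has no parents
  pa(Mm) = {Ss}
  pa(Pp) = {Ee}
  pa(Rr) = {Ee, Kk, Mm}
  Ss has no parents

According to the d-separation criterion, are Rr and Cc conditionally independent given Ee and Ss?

No

Enumerating the 4 paths from Rr to Cc and testing each for blocking by {Ee, Ss}:
  1. Rr → Dd ← Ee → Pp → Cc — Dd:collider[blocks]; Ee:fork[blocks]; Pp:chain[open] ⇒ blocked
  2. Rr ← Mm ← Ss → Cc — Mm:chain[open]; Ss:fork[blocks] ⇒ blocked
  3. Rr ← Ee → Pp → Cc — Ee:fork[blocks]; Pp:chain[open] ⇒ blocked
  4. Rr ← Kk → Cc — Kk:fork[open] ⇒ active
Since the path Rr ← Kk → Cc is active, Rr and Cc are not d-separated given {Ee, Ss}.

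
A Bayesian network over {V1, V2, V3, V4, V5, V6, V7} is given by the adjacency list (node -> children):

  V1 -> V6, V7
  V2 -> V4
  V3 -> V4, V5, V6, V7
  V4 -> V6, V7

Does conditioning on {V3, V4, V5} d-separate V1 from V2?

Yes

There are 6 undirected paths between V1 and V2; checking each against the conditioning set {V3, V4, V5}:
Path 1: V1 → V6 ← V4 ← V2
  V6 is a collider here and neither V6 nor any of its descendants is conditioned on, so the collider stays closed — the path is blocked at V6.
Path 2: V1 → V6 ← V3 → V7 ← V4 ← V2
  V6 is a collider here and neither V6 nor any of its descendants is conditioned on, so the collider stays closed — the path is blocked at V6.
Path 3: V1 → V6 ← V3 → V4 ← V2
  V6 is a collider here and neither V6 nor any of its descendants is conditioned on, so the collider stays closed — the path is blocked at V6.
Path 4: V1 → V7 ← V4 ← V2
  V7 is a collider here and neither V7 nor any of its descendants is conditioned on, so the collider stays closed — the path is blocked at V7.
Path 5: V1 → V7 ← V3 → V6 ← V4 ← V2
  V7 is a collider here and neither V7 nor any of its descendants is conditioned on, so the collider stays closed — the path is blocked at V7.
Path 6: V1 → V7 ← V3 → V4 ← V2
  V7 is a collider here and neither V7 nor any of its descendants is conditioned on, so the collider stays closed — the path is blocked at V7.
Every path is blocked, so V1 and V2 are d-separated given {V3, V4, V5}.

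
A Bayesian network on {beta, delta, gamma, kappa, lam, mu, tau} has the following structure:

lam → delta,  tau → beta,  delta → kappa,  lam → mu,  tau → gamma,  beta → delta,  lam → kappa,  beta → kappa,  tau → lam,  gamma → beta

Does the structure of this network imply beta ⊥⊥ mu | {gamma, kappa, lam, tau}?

We examine all 6 paths between beta and mu:
Path 1: beta → kappa ← delta ← lam → mu
  lam is a fork here and lam is conditioned on, so the path is blocked at lam.
Path 2: beta → kappa ← lam → mu
  lam is a fork here and lam is conditioned on, so the path is blocked at lam.
Path 3: beta → delta → kappa ← lam → mu
  lam is a fork here and lam is conditioned on, so the path is blocked at lam.
Path 4: beta → delta ← lam → mu
  lam is a fork here and lam is conditioned on, so the path is blocked at lam.
Path 5: beta ← gamma ← tau → lam → mu
  gamma is a chain here and gamma is conditioned on, so the path is blocked at gamma.
Path 6: beta ← tau → lam → mu
  tau is a fork here and tau is conditioned on, so the path is blocked at tau.
Since every path is blocked, d-separation holds.

Yes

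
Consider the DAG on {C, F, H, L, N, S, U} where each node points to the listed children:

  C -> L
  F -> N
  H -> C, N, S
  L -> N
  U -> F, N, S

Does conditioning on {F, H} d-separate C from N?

No

Enumerating the 4 paths from C to N and testing each for blocking by {F, H}:
Path 1: C → L → N
  L is a chain and L is not conditioned on — no node blocks this path, so it is active.
Path 2: C ← H → N
  H is a fork here and H is conditioned on, so the path is blocked at H.
Path 3: C ← H → S ← U → F → N
  H is a fork here and H is conditioned on, so the path is blocked at H.
Path 4: C ← H → S ← U → N
  H is a fork here and H is conditioned on, so the path is blocked at H.
Since the path C → L → N is active, C and N are not d-separated given {F, H}.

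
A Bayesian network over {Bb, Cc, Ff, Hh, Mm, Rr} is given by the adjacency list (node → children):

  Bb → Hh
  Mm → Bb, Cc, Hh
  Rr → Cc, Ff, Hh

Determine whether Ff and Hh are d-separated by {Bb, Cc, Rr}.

3 paths connect Ff and Hh; each must be blocked for d-separation to hold:
Path 1: Ff ← Rr → Hh
  Rr is a fork here and Rr is conditioned on, so the path is blocked at Rr.
Path 2: Ff ← Rr → Cc ← Mm → Hh
  Rr is a fork here and Rr is conditioned on, so the path is blocked at Rr.
Path 3: Ff ← Rr → Cc ← Mm → Bb → Hh
  Rr is a fork here and Rr is conditioned on, so the path is blocked at Rr.
All paths are blocked; Ff ⊥ Hh | {Bb, Cc, Rr} holds.

Yes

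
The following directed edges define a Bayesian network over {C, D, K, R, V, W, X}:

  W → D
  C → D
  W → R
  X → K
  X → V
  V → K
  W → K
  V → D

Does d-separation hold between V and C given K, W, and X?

We examine all 3 paths between V and C:
  1. V → K ← W → D ← C — K:collider[open]; W:fork[blocks]; D:collider[blocks] ⇒ blocked
  2. V ← X → K ← W → D ← C — X:fork[blocks]; K:collider[open]; W:fork[blocks]; D:collider[blocks] ⇒ blocked
  3. V → D ← C — D:collider[blocks] ⇒ blocked
Every path is blocked, so V and C are d-separated given {K, W, X}.

Yes — V and C are d-separated given {K, W, X}.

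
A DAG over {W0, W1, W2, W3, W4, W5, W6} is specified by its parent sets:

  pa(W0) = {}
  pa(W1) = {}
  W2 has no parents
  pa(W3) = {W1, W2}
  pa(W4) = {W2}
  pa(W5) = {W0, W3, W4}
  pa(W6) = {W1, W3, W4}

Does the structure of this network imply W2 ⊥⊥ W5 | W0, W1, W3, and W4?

There are 6 undirected paths between W2 and W5; checking each against the conditioning set {W0, W1, W3, W4}:
Path 1: W2 → W3 → W6 ← W4 → W5
  W3 is a chain here and W3 is conditioned on, so the path is blocked at W3.
Path 2: W2 → W3 → W5
  W3 is a chain here and W3 is conditioned on, so the path is blocked at W3.
Path 3: W2 → W3 ← W1 → W6 ← W4 → W5
  W1 is a fork here and W1 is conditioned on, so the path is blocked at W1.
Path 4: W2 → W4 → W6 ← W1 → W3 → W5
  W4 is a chain here and W4 is conditioned on, so the path is blocked at W4.
Path 5: W2 → W4 → W6 ← W3 → W5
  W4 is a chain here and W4 is conditioned on, so the path is blocked at W4.
Path 6: W2 → W4 → W5
  W4 is a chain here and W4 is conditioned on, so the path is blocked at W4.
Every path is blocked, so W2 and W5 are d-separated given {W0, W1, W3, W4}.

Yes — W2 and W5 are d-separated given {W0, W1, W3, W4}.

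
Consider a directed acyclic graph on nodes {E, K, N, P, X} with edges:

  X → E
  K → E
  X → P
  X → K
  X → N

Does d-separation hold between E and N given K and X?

We examine all 2 paths between E and N:
Path 1: E ← K ← X → N
  K is a chain here and K is conditioned on, so the path is blocked at K.
Path 2: E ← X → N
  X is a fork here and X is conditioned on, so the path is blocked at X.
All paths are blocked; E ⊥ N | {K, X} holds.

Yes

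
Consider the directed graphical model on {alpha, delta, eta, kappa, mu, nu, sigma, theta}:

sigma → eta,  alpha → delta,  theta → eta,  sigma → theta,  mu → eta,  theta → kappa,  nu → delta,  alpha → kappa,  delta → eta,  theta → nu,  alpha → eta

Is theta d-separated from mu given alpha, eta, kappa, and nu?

Enumerating the 6 paths from theta to mu and testing each for blocking by {alpha, eta, kappa, nu}:
Path 1: theta → eta ← mu
  eta is a collider and eta is conditioned on, which opens it — no node blocks this path, so it is active.
Path 2: theta ← sigma → eta ← mu
  sigma is a fork and sigma is not conditioned on; eta is a collider and eta is conditioned on, which opens it — no node blocks this path, so it is active.
Path 3: theta → kappa ← alpha → eta ← mu
  alpha is a fork here and alpha is conditioned on, so the path is blocked at alpha.
Path 4: theta → kappa ← alpha → delta → eta ← mu
  alpha is a fork here and alpha is conditioned on, so the path is blocked at alpha.
Path 5: theta → nu → delta → eta ← mu
  nu is a chain here and nu is conditioned on, so the path is blocked at nu.
Path 6: theta → nu → delta ← alpha → eta ← mu
  nu is a chain here and nu is conditioned on, so the path is blocked at nu.
Because an active path exists, theta and mu are not d-separated.

No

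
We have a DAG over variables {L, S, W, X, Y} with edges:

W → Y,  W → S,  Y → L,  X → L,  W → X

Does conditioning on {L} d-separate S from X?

Enumerating the 2 paths from S to X and testing each for blocking by {L}:
Path 1: S ← W → X
  W is a fork and W is not conditioned on — no node blocks this path, so it is active.
Path 2: S ← W → Y → L ← X
  W is a fork and W is not conditioned on; Y is a chain and Y is not conditioned on; L is a collider and L is conditioned on, which opens it — no node blocks this path, so it is active.
At least one path is unblocked, so d-separation fails.

No — S and X are not d-separated given {L}.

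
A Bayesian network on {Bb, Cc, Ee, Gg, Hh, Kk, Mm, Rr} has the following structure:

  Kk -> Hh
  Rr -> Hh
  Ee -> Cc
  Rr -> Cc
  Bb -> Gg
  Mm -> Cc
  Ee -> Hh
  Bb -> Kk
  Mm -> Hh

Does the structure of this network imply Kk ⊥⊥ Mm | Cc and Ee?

Yes

We examine all 3 paths between Kk and Mm:
Path 1: Kk → Hh ← Mm
  Hh is a collider here and neither Hh nor any of its descendants is conditioned on, so the collider stays closed — the path is blocked at Hh.
Path 2: Kk → Hh ← Ee → Cc ← Mm
  Hh is a collider here and neither Hh nor any of its descendants is conditioned on, so the collider stays closed — the path is blocked at Hh.
Path 3: Kk → Hh ← Rr → Cc ← Mm
  Hh is a collider here and neither Hh nor any of its descendants is conditioned on, so the collider stays closed — the path is blocked at Hh.
Every path is blocked, so Kk and Mm are d-separated given {Cc, Ee}.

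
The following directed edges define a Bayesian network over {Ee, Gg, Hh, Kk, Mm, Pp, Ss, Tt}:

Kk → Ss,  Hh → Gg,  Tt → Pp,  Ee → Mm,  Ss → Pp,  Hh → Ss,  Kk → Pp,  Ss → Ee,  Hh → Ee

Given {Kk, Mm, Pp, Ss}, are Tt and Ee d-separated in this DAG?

There are 4 undirected paths between Tt and Ee; checking each against the conditioning set {Kk, Mm, Pp, Ss}:
Path 1: Tt → Pp ← Ss ← Hh → Ee
  Ss is a chain here and Ss is conditioned on, so the path is blocked at Ss.
Path 2: Tt → Pp ← Ss → Ee
  Ss is a fork here and Ss is conditioned on, so the path is blocked at Ss.
Path 3: Tt → Pp ← Kk → Ss ← Hh → Ee
  Kk is a fork here and Kk is conditioned on, so the path is blocked at Kk.
Path 4: Tt → Pp ← Kk → Ss → Ee
  Kk is a fork here and Kk is conditioned on, so the path is blocked at Kk.
All paths are blocked; Tt ⊥ Ee | {Kk, Mm, Pp, Ss} holds.

Yes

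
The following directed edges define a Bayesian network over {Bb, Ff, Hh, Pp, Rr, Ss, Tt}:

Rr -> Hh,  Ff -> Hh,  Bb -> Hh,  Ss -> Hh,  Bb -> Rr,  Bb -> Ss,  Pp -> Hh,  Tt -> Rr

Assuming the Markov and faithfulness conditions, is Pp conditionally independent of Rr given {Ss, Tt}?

Yes

Enumerating the 3 paths from Pp to Rr and testing each for blocking by {Ss, Tt}:
Path 1: Pp → Hh ← Bb → Rr
  Hh is a collider here and neither Hh nor any of its descendants is conditioned on, so the collider stays closed — the path is blocked at Hh.
Path 2: Pp → Hh ← Rr
  Hh is a collider here and neither Hh nor any of its descendants is conditioned on, so the collider stays closed — the path is blocked at Hh.
Path 3: Pp → Hh ← Ss ← Bb → Rr
  Hh is a collider here and neither Hh nor any of its descendants is conditioned on, so the collider stays closed — the path is blocked at Hh.
Every path is blocked, so Pp and Rr are d-separated given {Ss, Tt}.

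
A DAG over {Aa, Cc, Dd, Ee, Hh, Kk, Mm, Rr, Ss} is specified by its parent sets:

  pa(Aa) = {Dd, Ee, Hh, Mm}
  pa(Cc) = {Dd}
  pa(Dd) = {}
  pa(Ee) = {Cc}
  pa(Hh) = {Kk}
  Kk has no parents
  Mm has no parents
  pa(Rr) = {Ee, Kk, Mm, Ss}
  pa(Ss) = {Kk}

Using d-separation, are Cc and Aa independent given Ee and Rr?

We examine all 5 paths between Cc and Aa:
Path 1: Cc ← Dd → Aa
  Dd is a fork and Dd is not conditioned on — no node blocks this path, so it is active.
Path 2: Cc → Ee → Aa
  Ee is a chain here and Ee is conditioned on, so the path is blocked at Ee.
Path 3: Cc → Ee → Rr ← Ss ← Kk → Hh → Aa
  Ee is a chain here and Ee is conditioned on, so the path is blocked at Ee.
Path 4: Cc → Ee → Rr ← Kk → Hh → Aa
  Ee is a chain here and Ee is conditioned on, so the path is blocked at Ee.
Path 5: Cc → Ee → Rr ← Mm → Aa
  Ee is a chain here and Ee is conditioned on, so the path is blocked at Ee.
Because an active path exists, Cc and Aa are not d-separated.

No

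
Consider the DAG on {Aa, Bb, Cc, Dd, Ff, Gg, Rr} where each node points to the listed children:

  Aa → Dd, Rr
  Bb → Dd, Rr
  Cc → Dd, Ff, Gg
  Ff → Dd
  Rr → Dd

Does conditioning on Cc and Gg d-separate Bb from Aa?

There are 4 undirected paths between Bb and Aa; checking each against the conditioning set {Cc, Gg}:
Path 1: Bb → Rr ← Aa
  Rr is a collider here and neither Rr nor any of its descendants is conditioned on, so the collider stays closed — the path is blocked at Rr.
Path 2: Bb → Rr → Dd ← Aa
  Dd is a collider here and neither Dd nor any of its descendants is conditioned on, so the collider stays closed — the path is blocked at Dd.
Path 3: Bb → Dd ← Aa
  Dd is a collider here and neither Dd nor any of its descendants is conditioned on, so the collider stays closed — the path is blocked at Dd.
Path 4: Bb → Dd ← Rr ← Aa
  Dd is a collider here and neither Dd nor any of its descendants is conditioned on, so the collider stays closed — the path is blocked at Dd.
Since every path is blocked, d-separation holds.

Yes — Bb and Aa are d-separated given {Cc, Gg}.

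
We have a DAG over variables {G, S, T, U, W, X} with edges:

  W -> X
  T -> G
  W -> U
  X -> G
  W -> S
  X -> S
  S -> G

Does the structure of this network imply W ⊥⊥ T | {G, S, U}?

4 paths connect W and T; each must be blocked for d-separation to hold:
Path 1: W → S → G ← T
  S is a chain here and S is conditioned on, so the path is blocked at S.
Path 2: W → S ← X → G ← T
  S is a collider and S is conditioned on, which opens it; X is a fork and X is not conditioned on; G is a collider and G is conditioned on, which opens it — no node blocks this path, so it is active.
Path 3: W → X → S → G ← T
  S is a chain here and S is conditioned on, so the path is blocked at S.
Path 4: W → X → G ← T
  X is a chain and X is not conditioned on; G is a collider and G is conditioned on, which opens it — no node blocks this path, so it is active.
At least one path is unblocked, so d-separation fails.

No — W and T are not d-separated given {G, S, U}.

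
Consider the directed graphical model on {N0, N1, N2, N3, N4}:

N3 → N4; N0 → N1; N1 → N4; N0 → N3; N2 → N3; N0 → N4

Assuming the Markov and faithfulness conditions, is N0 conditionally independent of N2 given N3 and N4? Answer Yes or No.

We examine all 3 paths between N0 and N2:
Path 1: N0 → N4 ← N3 ← N2
  N3 is a chain here and N3 is conditioned on, so the path is blocked at N3.
Path 2: N0 → N1 → N4 ← N3 ← N2
  N3 is a chain here and N3 is conditioned on, so the path is blocked at N3.
Path 3: N0 → N3 ← N2
  N3 is a collider and N3 is conditioned on, which opens it — no node blocks this path, so it is active.
At least one path is unblocked, so d-separation fails.

No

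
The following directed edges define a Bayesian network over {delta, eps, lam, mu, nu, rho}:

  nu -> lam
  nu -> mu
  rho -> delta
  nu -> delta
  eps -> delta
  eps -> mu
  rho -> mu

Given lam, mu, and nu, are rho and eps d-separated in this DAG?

No — rho and eps are not d-separated given {lam, mu, nu}.

4 paths connect rho and eps; each must be blocked for d-separation to hold:
  1. rho → mu ← eps — mu:collider[open] ⇒ active
  2. rho → mu ← nu → delta ← eps — mu:collider[open]; nu:fork[blocks]; delta:collider[blocks] ⇒ blocked
  3. rho → delta ← eps — delta:collider[blocks] ⇒ blocked
  4. rho → delta ← nu → mu ← eps — delta:collider[blocks]; nu:fork[blocks]; mu:collider[open] ⇒ blocked
Since the path rho → mu ← eps is active, rho and eps are not d-separated given {lam, mu, nu}.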